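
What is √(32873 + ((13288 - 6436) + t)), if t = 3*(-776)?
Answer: √37397 ≈ 193.38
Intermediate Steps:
t = -2328
√(32873 + ((13288 - 6436) + t)) = √(32873 + ((13288 - 6436) - 2328)) = √(32873 + (6852 - 2328)) = √(32873 + 4524) = √37397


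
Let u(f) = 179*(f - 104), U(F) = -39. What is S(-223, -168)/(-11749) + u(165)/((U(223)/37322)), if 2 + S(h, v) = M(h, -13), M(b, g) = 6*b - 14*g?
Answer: -4787939722420/458211 ≈ -1.0449e+7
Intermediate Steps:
M(b, g) = -14*g + 6*b
S(h, v) = 180 + 6*h (S(h, v) = -2 + (-14*(-13) + 6*h) = -2 + (182 + 6*h) = 180 + 6*h)
u(f) = -18616 + 179*f (u(f) = 179*(-104 + f) = -18616 + 179*f)
S(-223, -168)/(-11749) + u(165)/((U(223)/37322)) = (180 + 6*(-223))/(-11749) + (-18616 + 179*165)/((-39/37322)) = (180 - 1338)*(-1/11749) + (-18616 + 29535)/((-39*1/37322)) = -1158*(-1/11749) + 10919/(-39/37322) = 1158/11749 + 10919*(-37322/39) = 1158/11749 - 407518918/39 = -4787939722420/458211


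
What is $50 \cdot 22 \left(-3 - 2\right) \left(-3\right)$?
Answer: $16500$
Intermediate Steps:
$50 \cdot 22 \left(-3 - 2\right) \left(-3\right) = 1100 \left(\left(-5\right) \left(-3\right)\right) = 1100 \cdot 15 = 16500$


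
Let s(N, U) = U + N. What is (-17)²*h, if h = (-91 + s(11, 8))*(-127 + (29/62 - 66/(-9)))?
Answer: 76889028/31 ≈ 2.4803e+6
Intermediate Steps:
s(N, U) = N + U
h = 266052/31 (h = (-91 + (11 + 8))*(-127 + (29/62 - 66/(-9))) = (-91 + 19)*(-127 + (29*(1/62) - 66*(-⅑))) = -72*(-127 + (29/62 + 22/3)) = -72*(-127 + 1451/186) = -72*(-22171/186) = 266052/31 ≈ 8582.3)
(-17)²*h = (-17)²*(266052/31) = 289*(266052/31) = 76889028/31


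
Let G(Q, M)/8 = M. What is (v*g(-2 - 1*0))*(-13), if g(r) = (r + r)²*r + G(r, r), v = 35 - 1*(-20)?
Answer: 34320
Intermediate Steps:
G(Q, M) = 8*M
v = 55 (v = 35 + 20 = 55)
g(r) = 4*r³ + 8*r (g(r) = (r + r)²*r + 8*r = (2*r)²*r + 8*r = (4*r²)*r + 8*r = 4*r³ + 8*r)
(v*g(-2 - 1*0))*(-13) = (55*(4*(-2 - 1*0)*(2 + (-2 - 1*0)²)))*(-13) = (55*(4*(-2 + 0)*(2 + (-2 + 0)²)))*(-13) = (55*(4*(-2)*(2 + (-2)²)))*(-13) = (55*(4*(-2)*(2 + 4)))*(-13) = (55*(4*(-2)*6))*(-13) = (55*(-48))*(-13) = -2640*(-13) = 34320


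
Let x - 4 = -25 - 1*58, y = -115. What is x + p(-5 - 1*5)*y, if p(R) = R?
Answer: 1071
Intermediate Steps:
x = -79 (x = 4 + (-25 - 1*58) = 4 + (-25 - 58) = 4 - 83 = -79)
x + p(-5 - 1*5)*y = -79 + (-5 - 1*5)*(-115) = -79 + (-5 - 5)*(-115) = -79 - 10*(-115) = -79 + 1150 = 1071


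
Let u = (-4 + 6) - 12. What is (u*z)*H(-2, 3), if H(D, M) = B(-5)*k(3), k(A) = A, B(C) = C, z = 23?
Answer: 3450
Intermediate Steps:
u = -10 (u = 2 - 12 = -10)
H(D, M) = -15 (H(D, M) = -5*3 = -15)
(u*z)*H(-2, 3) = -10*23*(-15) = -230*(-15) = 3450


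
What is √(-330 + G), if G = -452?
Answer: I*√782 ≈ 27.964*I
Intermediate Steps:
√(-330 + G) = √(-330 - 452) = √(-782) = I*√782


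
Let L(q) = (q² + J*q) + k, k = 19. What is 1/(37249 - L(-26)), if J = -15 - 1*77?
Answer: 1/34162 ≈ 2.9272e-5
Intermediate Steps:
J = -92 (J = -15 - 77 = -92)
L(q) = 19 + q² - 92*q (L(q) = (q² - 92*q) + 19 = 19 + q² - 92*q)
1/(37249 - L(-26)) = 1/(37249 - (19 + (-26)² - 92*(-26))) = 1/(37249 - (19 + 676 + 2392)) = 1/(37249 - 1*3087) = 1/(37249 - 3087) = 1/34162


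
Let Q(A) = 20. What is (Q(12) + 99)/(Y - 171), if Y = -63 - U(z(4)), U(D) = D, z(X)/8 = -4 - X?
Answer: -7/10 ≈ -0.70000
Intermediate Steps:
z(X) = -32 - 8*X (z(X) = 8*(-4 - X) = -32 - 8*X)
Y = 1 (Y = -63 - (-32 - 8*4) = -63 - (-32 - 32) = -63 - 1*(-64) = -63 + 64 = 1)
(Q(12) + 99)/(Y - 171) = (20 + 99)/(1 - 171) = 119/(-170) = 119*(-1/170) = -7/10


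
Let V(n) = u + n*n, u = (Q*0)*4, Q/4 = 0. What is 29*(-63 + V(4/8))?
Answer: -7279/4 ≈ -1819.8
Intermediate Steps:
Q = 0 (Q = 4*0 = 0)
u = 0 (u = (0*0)*4 = 0*4 = 0)
V(n) = n² (V(n) = 0 + n*n = 0 + n² = n²)
29*(-63 + V(4/8)) = 29*(-63 + (4/8)²) = 29*(-63 + (4*(⅛))²) = 29*(-63 + (½)²) = 29*(-63 + ¼) = 29*(-251/4) = -7279/4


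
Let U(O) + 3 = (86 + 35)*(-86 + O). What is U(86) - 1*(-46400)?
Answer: 46397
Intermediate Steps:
U(O) = -10409 + 121*O (U(O) = -3 + (86 + 35)*(-86 + O) = -3 + 121*(-86 + O) = -3 + (-10406 + 121*O) = -10409 + 121*O)
U(86) - 1*(-46400) = (-10409 + 121*86) - 1*(-46400) = (-10409 + 10406) + 46400 = -3 + 46400 = 46397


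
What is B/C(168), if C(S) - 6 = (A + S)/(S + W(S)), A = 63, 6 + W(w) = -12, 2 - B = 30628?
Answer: -1531300/377 ≈ -4061.8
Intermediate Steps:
B = -30626 (B = 2 - 1*30628 = 2 - 30628 = -30626)
W(w) = -18 (W(w) = -6 - 12 = -18)
C(S) = 6 + (63 + S)/(-18 + S) (C(S) = 6 + (63 + S)/(S - 18) = 6 + (63 + S)/(-18 + S))
B/C(168) = -30626*(-18 + 168)/(-45 + 7*168) = -30626*150/(-45 + 1176) = -30626/((1/150)*1131) = -30626/377/50 = -30626*50/377 = -1531300/377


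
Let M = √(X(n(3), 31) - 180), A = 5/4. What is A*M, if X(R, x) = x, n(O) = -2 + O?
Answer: 5*I*√149/4 ≈ 15.258*I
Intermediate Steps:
A = 5/4 (A = 5*(¼) = 5/4 ≈ 1.2500)
M = I*√149 (M = √(31 - 180) = √(-149) = I*√149 ≈ 12.207*I)
A*M = 5*(I*√149)/4 = 5*I*√149/4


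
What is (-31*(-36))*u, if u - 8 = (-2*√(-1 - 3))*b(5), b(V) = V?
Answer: 8928 - 22320*I ≈ 8928.0 - 22320.0*I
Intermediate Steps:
u = 8 - 20*I (u = 8 - 2*√(-1 - 3)*5 = 8 - 4*I*5 = 8 - 20*I ≈ 8.0 - 20.0*I)
(-31*(-36))*u = (-31*(-36))*(8 - 20*I) = 1116*(8 - 20*I) = 8928 - 22320*I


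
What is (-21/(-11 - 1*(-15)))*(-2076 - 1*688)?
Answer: 14511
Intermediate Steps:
(-21/(-11 - 1*(-15)))*(-2076 - 1*688) = (-21/(-11 + 15))*(-2076 - 688) = -21/4*(-2764) = 14511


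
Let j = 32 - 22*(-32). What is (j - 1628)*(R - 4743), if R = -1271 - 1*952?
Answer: 6213672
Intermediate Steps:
R = -2223 (R = -1271 - 952 = -2223)
j = 736 (j = 32 + 704 = 736)
(j - 1628)*(R - 4743) = (736 - 1628)*(-2223 - 4743) = -892*(-6966) = 6213672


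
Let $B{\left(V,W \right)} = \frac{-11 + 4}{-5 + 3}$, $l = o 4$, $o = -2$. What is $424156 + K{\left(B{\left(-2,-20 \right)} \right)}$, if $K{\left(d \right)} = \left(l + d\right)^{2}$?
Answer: $\frac{1696705}{4} \approx 4.2418 \cdot 10^{5}$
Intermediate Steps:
$l = -8$ ($l = \left(-2\right) 4 = -8$)
$B{\left(V,W \right)} = \frac{7}{2}$ ($B{\left(V,W \right)} = - \frac{7}{-2} = \left(-7\right) \left(- \frac{1}{2}\right) = \frac{7}{2}$)
$K{\left(d \right)} = \left(-8 + d\right)^{2}$
$424156 + K{\left(B{\left(-2,-20 \right)} \right)} = 424156 + \left(-8 + \frac{7}{2}\right)^{2} = 424156 + \left(- \frac{9}{2}\right)^{2} = 424156 + \frac{81}{4} = \frac{1696705}{4}$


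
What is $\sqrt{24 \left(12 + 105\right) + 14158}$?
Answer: $\sqrt{16966} \approx 130.25$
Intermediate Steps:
$\sqrt{24 \left(12 + 105\right) + 14158} = \sqrt{24 \cdot 117 + 14158} = \sqrt{2808 + 14158} = \sqrt{16966}$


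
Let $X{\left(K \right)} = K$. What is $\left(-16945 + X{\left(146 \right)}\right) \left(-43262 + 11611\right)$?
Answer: $531705149$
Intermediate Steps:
$\left(-16945 + X{\left(146 \right)}\right) \left(-43262 + 11611\right) = \left(-16945 + 146\right) \left(-43262 + 11611\right) = \left(-16799\right) \left(-31651\right) = 531705149$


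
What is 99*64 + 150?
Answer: 6486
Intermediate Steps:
99*64 + 150 = 6336 + 150 = 6486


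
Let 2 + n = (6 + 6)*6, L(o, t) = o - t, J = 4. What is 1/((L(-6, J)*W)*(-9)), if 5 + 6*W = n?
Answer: 1/975 ≈ 0.0010256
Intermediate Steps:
n = 70 (n = -2 + (6 + 6)*6 = -2 + 12*6 = -2 + 72 = 70)
W = 65/6 (W = -5/6 + (1/6)*70 = -5/6 + 35/3 = 65/6 ≈ 10.833)
1/((L(-6, J)*W)*(-9)) = 1/(((-6 - 1*4)*(65/6))*(-9)) = 1/(((-6 - 4)*(65/6))*(-9)) = 1/(-10*65/6*(-9)) = 1/(-325/3*(-9)) = 1/975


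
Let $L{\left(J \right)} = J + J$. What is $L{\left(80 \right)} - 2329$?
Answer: $-2169$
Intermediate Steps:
$L{\left(J \right)} = 2 J$
$L{\left(80 \right)} - 2329 = 2 \cdot 80 - 2329 = 160 - 2329 = -2169$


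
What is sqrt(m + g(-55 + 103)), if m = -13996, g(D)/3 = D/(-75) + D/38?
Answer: 2*I*sqrt(31574257)/95 ≈ 118.3*I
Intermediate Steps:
g(D) = 37*D/950 (g(D) = 3*(D/(-75) + D/38) = 3*(D*(-1/75) + D*(1/38)) = 3*(-D/75 + D/38) = 3*(37*D/2850) = 37*D/950)
sqrt(m + g(-55 + 103)) = sqrt(-13996 + 37*(-55 + 103)/950) = sqrt(-13996 + (37/950)*48) = sqrt(-13996 + 888/475) = sqrt(-6647212/475) = 2*I*sqrt(31574257)/95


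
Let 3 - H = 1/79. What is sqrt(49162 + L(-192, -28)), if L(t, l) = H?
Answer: 7*sqrt(6262014)/79 ≈ 221.73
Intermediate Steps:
H = 236/79 (H = 3 - 1/79 = 236/79 ≈ 2.9873)
L(t, l) = 236/79
sqrt(49162 + L(-192, -28)) = sqrt(49162 + 236/79) = sqrt(3884034/79) = 7*sqrt(6262014)/79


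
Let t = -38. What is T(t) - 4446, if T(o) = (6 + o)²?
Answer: -3422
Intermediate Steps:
T(t) - 4446 = (6 - 38)² - 4446 = (-32)² - 4446 = 1024 - 4446 = -3422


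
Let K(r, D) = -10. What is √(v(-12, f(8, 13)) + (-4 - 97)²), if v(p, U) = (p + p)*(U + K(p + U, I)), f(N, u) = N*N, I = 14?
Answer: √8905 ≈ 94.366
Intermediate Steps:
f(N, u) = N²
v(p, U) = 2*p*(-10 + U) (v(p, U) = (p + p)*(U - 10) = (2*p)*(-10 + U) = 2*p*(-10 + U))
√(v(-12, f(8, 13)) + (-4 - 97)²) = √(2*(-12)*(-10 + 8²) + (-4 - 97)²) = √(2*(-12)*(-10 + 64) + (-101)²) = √(2*(-12)*54 + 10201) = √(-1296 + 10201) = √8905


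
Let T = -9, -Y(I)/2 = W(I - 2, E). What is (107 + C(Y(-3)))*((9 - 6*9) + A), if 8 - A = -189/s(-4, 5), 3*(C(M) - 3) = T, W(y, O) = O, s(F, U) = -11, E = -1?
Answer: -63772/11 ≈ -5797.5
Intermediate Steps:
Y(I) = 2 (Y(I) = -2*(-1) = 2)
C(M) = 0 (C(M) = 3 + (⅓)*(-9) = 3 - 3 = 0)
A = -101/11 (A = 8 - (-189)/(-11) = 8 - (-189)*(-1)/11 = 8 - 1*189/11 = 8 - 189/11 = -101/11 ≈ -9.1818)
(107 + C(Y(-3)))*((9 - 6*9) + A) = (107 + 0)*((9 - 6*9) - 101/11) = 107*((9 - 54) - 101/11) = 107*(-45 - 101/11) = 107*(-596/11) = -63772/11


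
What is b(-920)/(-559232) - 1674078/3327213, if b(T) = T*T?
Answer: -19543495163/9691062398 ≈ -2.0167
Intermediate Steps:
b(T) = T²
b(-920)/(-559232) - 1674078/3327213 = (-920)²/(-559232) - 1674078/3327213 = 846400*(-1/559232) - 1674078*1/3327213 = -13225/8738 - 558026/1109071 = -19543495163/9691062398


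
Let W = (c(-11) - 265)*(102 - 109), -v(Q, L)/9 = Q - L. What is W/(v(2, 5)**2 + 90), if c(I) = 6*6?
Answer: 229/117 ≈ 1.9573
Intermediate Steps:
c(I) = 36
v(Q, L) = -9*Q + 9*L (v(Q, L) = -9*(Q - L) = -9*Q + 9*L)
W = 1603 (W = (36 - 265)*(102 - 109) = -229*(-7) = 1603)
W/(v(2, 5)**2 + 90) = 1603/((-9*2 + 9*5)**2 + 90) = 1603/((-18 + 45)**2 + 90) = 1603/(27**2 + 90) = 1603/(729 + 90) = 1603/819 = (1/819)*1603 = 229/117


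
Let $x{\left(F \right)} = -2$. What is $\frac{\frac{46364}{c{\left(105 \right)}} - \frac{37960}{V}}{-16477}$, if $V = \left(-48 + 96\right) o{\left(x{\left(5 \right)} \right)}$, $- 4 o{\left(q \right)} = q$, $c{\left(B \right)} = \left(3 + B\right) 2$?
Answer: $\frac{73819}{889758} \approx 0.082965$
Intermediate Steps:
$c{\left(B \right)} = 6 + 2 B$
$o{\left(q \right)} = - \frac{q}{4}$
$V = 24$ ($V = \left(-48 + 96\right) \left(\left(- \frac{1}{4}\right) \left(-2\right)\right) = 48 \cdot \frac{1}{2} = 24$)
$\frac{\frac{46364}{c{\left(105 \right)}} - \frac{37960}{V}}{-16477} = \frac{\frac{46364}{6 + 2 \cdot 105} - \frac{37960}{24}}{-16477} = \left(\frac{46364}{6 + 210} - \frac{4745}{3}\right) \left(- \frac{1}{16477}\right) = \left(\frac{46364}{216} - \frac{4745}{3}\right) \left(- \frac{1}{16477}\right) = \left(46364 \cdot \frac{1}{216} - \frac{4745}{3}\right) \left(- \frac{1}{16477}\right) = \left(\frac{11591}{54} - \frac{4745}{3}\right) \left(- \frac{1}{16477}\right) = \left(- \frac{73819}{54}\right) \left(- \frac{1}{16477}\right) = \frac{73819}{889758}$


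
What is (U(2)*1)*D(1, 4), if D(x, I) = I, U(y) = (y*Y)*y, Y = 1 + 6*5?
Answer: 496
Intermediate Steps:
Y = 31 (Y = 1 + 30 = 31)
U(y) = 31*y² (U(y) = (y*31)*y = (31*y)*y = 31*y²)
(U(2)*1)*D(1, 4) = ((31*2²)*1)*4 = ((31*4)*1)*4 = (124*1)*4 = 124*4 = 496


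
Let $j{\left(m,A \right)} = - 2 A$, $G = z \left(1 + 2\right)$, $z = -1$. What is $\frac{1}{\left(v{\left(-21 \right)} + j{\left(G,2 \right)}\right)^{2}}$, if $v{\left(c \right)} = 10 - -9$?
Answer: $\frac{1}{225} \approx 0.0044444$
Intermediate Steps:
$v{\left(c \right)} = 19$ ($v{\left(c \right)} = 10 + 9 = 19$)
$G = -3$ ($G = - (1 + 2) = \left(-1\right) 3 = -3$)
$\frac{1}{\left(v{\left(-21 \right)} + j{\left(G,2 \right)}\right)^{2}} = \frac{1}{\left(19 - 4\right)^{2}} = \frac{1}{15^{2}} = \frac{1}{225}$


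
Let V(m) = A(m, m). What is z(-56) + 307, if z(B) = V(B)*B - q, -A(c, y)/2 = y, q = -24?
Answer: -5941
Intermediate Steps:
A(c, y) = -2*y
V(m) = -2*m
z(B) = 24 - 2*B² (z(B) = (-2*B)*B - 1*(-24) = -2*B² + 24 = 24 - 2*B²)
z(-56) + 307 = (24 - 2*(-56)²) + 307 = (24 - 2*3136) + 307 = (24 - 6272) + 307 = -6248 + 307 = -5941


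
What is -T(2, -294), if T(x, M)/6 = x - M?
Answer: -1776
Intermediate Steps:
T(x, M) = -6*M + 6*x (T(x, M) = 6*(x - M) = -6*M + 6*x)
-T(2, -294) = -(-6*(-294) + 6*2) = -(1764 + 12) = -1*1776 = -1776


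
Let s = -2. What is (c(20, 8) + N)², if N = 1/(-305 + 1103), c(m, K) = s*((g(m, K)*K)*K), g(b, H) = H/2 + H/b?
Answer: 5049741548569/15920100 ≈ 3.1719e+5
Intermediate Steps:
g(b, H) = H/2 + H/b (g(b, H) = H*(½) + H/b = H/2 + H/b)
c(m, K) = -2*K²*(K/2 + K/m) (c(m, K) = -2*(K/2 + K/m)*K*K = -2*K*(K/2 + K/m)*K = -2*K²*(K/2 + K/m))
N = 1/798 ≈ 0.0012531
(c(20, 8) + N)² = (8³*(-2 - 1*20)/20 + 1/798)² = (512*(1/20)*(-2 - 20) + 1/798)² = (512*(1/20)*(-22) + 1/798)² = (-2816/5 + 1/798)² = (-2247163/3990)² = 5049741548569/15920100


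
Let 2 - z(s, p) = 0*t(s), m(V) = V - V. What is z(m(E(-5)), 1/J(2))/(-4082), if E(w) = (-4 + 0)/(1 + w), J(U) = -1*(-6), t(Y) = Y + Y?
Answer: -1/2041 ≈ -0.00048996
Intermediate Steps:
t(Y) = 2*Y
J(U) = 6
E(w) = -4/(1 + w)
m(V) = 0
z(s, p) = 2 (z(s, p) = 2 - 0*2*s = 2 - 1*0 = 2 + 0 = 2)
z(m(E(-5)), 1/J(2))/(-4082) = 2/(-4082) = 2*(-1/4082) = -1/2041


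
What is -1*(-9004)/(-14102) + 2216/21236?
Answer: -19994864/37433759 ≈ -0.53414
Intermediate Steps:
-1*(-9004)/(-14102) + 2216/21236 = 9004*(-1/14102) + 2216*(1/21236) = -4502/7051 + 554/5309 = -19994864/37433759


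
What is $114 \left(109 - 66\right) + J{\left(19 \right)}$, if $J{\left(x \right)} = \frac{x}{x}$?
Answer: $4903$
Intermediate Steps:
$J{\left(x \right)} = 1$
$114 \left(109 - 66\right) + J{\left(19 \right)} = 114 \left(109 - 66\right) + 1 = 114 \cdot 43 + 1 = 4902 + 1 = 4903$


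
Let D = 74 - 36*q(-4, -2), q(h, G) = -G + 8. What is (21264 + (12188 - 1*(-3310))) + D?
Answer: 36476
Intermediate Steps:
q(h, G) = 8 - G
D = -286 (D = 74 - 36*(8 - 1*(-2)) = 74 - 36*(8 + 2) = 74 - 36*10 = 74 - 360 = -286)
(21264 + (12188 - 1*(-3310))) + D = (21264 + (12188 - 1*(-3310))) - 286 = (21264 + (12188 + 3310)) - 286 = (21264 + 15498) - 286 = 36762 - 286 = 36476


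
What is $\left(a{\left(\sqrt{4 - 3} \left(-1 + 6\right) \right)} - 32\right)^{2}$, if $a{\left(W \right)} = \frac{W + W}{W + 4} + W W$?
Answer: $\frac{2809}{81} \approx 34.679$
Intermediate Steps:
$a{\left(W \right)} = W^{2} + \frac{2 W}{4 + W}$ ($a{\left(W \right)} = \frac{2 W}{4 + W} + W^{2} = W^{2} + \frac{2 W}{4 + W}$)
$\left(a{\left(\sqrt{4 - 3} \left(-1 + 6\right) \right)} - 32\right)^{2} = \left(\frac{\sqrt{4 - 3} \left(-1 + 6\right) \left(2 + \left(\sqrt{4 - 3} \left(-1 + 6\right)\right)^{2} + 4 \sqrt{4 - 3} \left(-1 + 6\right)\right)}{4 + \sqrt{4 - 3} \left(-1 + 6\right)} - 32\right)^{2} = \left(\frac{\sqrt{1} \cdot 5 \left(2 + \left(\sqrt{1} \cdot 5\right)^{2} + 4 \sqrt{1} \cdot 5\right)}{4 + \sqrt{1} \cdot 5} - 32\right)^{2} = \left(\frac{1 \cdot 5 \left(2 + \left(1 \cdot 5\right)^{2} + 4 \cdot 1 \cdot 5\right)}{4 + 1 \cdot 5} - 32\right)^{2} = \left(\frac{5 \left(2 + 5^{2} + 4 \cdot 5\right)}{4 + 5} - 32\right)^{2} = \left(\frac{5 \left(2 + 25 + 20\right)}{9} - 32\right)^{2} = \left(5 \cdot \frac{1}{9} \cdot 47 - 32\right)^{2} = \left(\frac{235}{9} - 32\right)^{2} = \left(- \frac{53}{9}\right)^{2} = \frac{2809}{81}$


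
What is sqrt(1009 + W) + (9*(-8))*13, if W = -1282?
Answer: -936 + I*sqrt(273) ≈ -936.0 + 16.523*I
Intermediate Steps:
sqrt(1009 + W) + (9*(-8))*13 = sqrt(1009 - 1282) + (9*(-8))*13 = sqrt(-273) - 72*13 = I*sqrt(273) - 936 = -936 + I*sqrt(273)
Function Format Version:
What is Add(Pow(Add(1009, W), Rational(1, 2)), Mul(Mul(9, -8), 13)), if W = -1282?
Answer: Add(-936, Mul(I, Pow(273, Rational(1, 2)))) ≈ Add(-936.00, Mul(16.523, I))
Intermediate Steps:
Add(Pow(Add(1009, W), Rational(1, 2)), Mul(Mul(9, -8), 13)) = Add(Pow(Add(1009, -1282), Rational(1, 2)), Mul(Mul(9, -8), 13)) = Add(Pow(-273, Rational(1, 2)), Mul(-72, 13)) = Add(Mul(I, Pow(273, Rational(1, 2))), -936) = Add(-936, Mul(I, Pow(273, Rational(1, 2))))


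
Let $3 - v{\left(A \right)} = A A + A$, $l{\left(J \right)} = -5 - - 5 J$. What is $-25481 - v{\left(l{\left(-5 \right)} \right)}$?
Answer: $-24614$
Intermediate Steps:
$l{\left(J \right)} = -5 + 5 J$
$v{\left(A \right)} = 3 - A - A^{2}$ ($v{\left(A \right)} = 3 - \left(A A + A\right) = 3 - \left(A^{2} + A\right) = 3 - \left(A + A^{2}\right) = 3 - A - A^{2}$)
$-25481 - v{\left(l{\left(-5 \right)} \right)} = -25481 - \left(3 - \left(-5 + 5 \left(-5\right)\right) - \left(-5 + 5 \left(-5\right)\right)^{2}\right) = -25481 - \left(3 - \left(-5 - 25\right) - \left(-5 - 25\right)^{2}\right) = -25481 - \left(3 - -30 - \left(-30\right)^{2}\right) = -25481 - \left(3 + 30 - 900\right) = -25481 - -867 = -25481 + 867 = -24614$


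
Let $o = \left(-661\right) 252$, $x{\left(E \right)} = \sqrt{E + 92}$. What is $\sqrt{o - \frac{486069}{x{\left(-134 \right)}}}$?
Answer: $\frac{\sqrt{-32648112 + 2268322 i \sqrt{42}}}{14} \approx 89.741 + 417.88 i$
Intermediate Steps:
$x{\left(E \right)} = \sqrt{92 + E}$
$o = -166572$
$\sqrt{o - \frac{486069}{x{\left(-134 \right)}}} = \sqrt{-166572 - \frac{486069}{\sqrt{92 - 134}}} = \sqrt{-166572 - \frac{486069}{\sqrt{-42}}} = \sqrt{-166572 - \frac{486069}{i \sqrt{42}}} = \sqrt{-166572 - 486069 \left(- \frac{i \sqrt{42}}{42}\right)} = \sqrt{-166572 + \frac{162023 i \sqrt{42}}{14}}$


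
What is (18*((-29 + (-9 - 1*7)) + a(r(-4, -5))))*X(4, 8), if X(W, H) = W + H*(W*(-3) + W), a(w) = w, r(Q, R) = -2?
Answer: 50760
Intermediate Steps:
X(W, H) = W - 2*H*W (X(W, H) = W + H*(-3*W + W) = W + H*(-2*W) = W - 2*H*W)
(18*((-29 + (-9 - 1*7)) + a(r(-4, -5))))*X(4, 8) = (18*((-29 + (-9 - 1*7)) - 2))*(4*(1 - 2*8)) = (18*((-29 + (-9 - 7)) - 2))*(4*(1 - 16)) = (18*((-29 - 16) - 2))*(4*(-15)) = (18*(-45 - 2))*(-60) = (18*(-47))*(-60) = -846*(-60) = 50760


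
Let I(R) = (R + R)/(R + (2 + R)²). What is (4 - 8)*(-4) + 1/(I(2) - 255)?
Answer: 36679/2293 ≈ 15.996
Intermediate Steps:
I(R) = 2*R/(R + (2 + R)²) (I(R) = (2*R)/(R + (2 + R)²) = 2*R/(R + (2 + R)²))
(4 - 8)*(-4) + 1/(I(2) - 255) = (4 - 8)*(-4) + 1/(2*2/(2 + (2 + 2)²) - 255) = -4*(-4) + 1/(2*2/(2 + 4²) - 255) = 16 + 1/(2*2/(2 + 16) - 255) = 16 + 1/(2*2/18 - 255) = 16 + 1/(2*2*(1/18) - 255) = 16 + 1/(2/9 - 255) = 16 + 1/(-2293/9) = 16 - 9/2293 = 36679/2293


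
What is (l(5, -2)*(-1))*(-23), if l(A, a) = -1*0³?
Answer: 0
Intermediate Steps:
l(A, a) = 0 (l(A, a) = -1*0 = 0)
(l(5, -2)*(-1))*(-23) = (0*(-1))*(-23) = 0*(-23) = 0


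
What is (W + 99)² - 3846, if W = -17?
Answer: 2878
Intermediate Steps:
(W + 99)² - 3846 = (-17 + 99)² - 3846 = 82² - 3846 = 6724 - 3846 = 2878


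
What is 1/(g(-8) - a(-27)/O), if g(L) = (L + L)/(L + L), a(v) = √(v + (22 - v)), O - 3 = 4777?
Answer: 11424200/11424189 + 2390*√22/11424189 ≈ 1.0010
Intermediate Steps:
O = 4780 (O = 3 + 4777 = 4780)
a(v) = √22
g(L) = 1 (g(L) = (2*L)/((2*L)) = (2*L)*(1/(2*L)) = 1)
1/(g(-8) - a(-27)/O) = 1/(1 - √22/4780)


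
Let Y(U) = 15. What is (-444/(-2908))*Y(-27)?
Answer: 1665/727 ≈ 2.2902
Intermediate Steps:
(-444/(-2908))*Y(-27) = -444/(-2908)*15 = -444*(-1/2908)*15 = (111/727)*15 = 1665/727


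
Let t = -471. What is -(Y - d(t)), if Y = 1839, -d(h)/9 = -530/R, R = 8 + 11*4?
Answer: -45429/26 ≈ -1747.3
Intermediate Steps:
R = 52 (R = 8 + 44 = 52)
d(h) = 2385/26 (d(h) = -(-4770)/52 = -9*(-265/26) = 2385/26)
-(Y - d(t)) = -(1839 - 1*2385/26) = -(1839 - 2385/26) = -1*45429/26 = -45429/26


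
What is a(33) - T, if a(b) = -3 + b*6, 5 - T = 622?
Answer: 812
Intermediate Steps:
T = -617 (T = 5 - 1*622 = 5 - 622 = -617)
a(b) = -3 + 6*b
a(33) - T = (-3 + 6*33) - 1*(-617) = (-3 + 198) + 617 = 195 + 617 = 812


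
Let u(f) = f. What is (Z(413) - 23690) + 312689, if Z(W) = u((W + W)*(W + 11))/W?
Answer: 289847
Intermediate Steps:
Z(W) = 22 + 2*W (Z(W) = ((W + W)*(W + 11))/W = ((2*W)*(11 + W))/W = (2*W*(11 + W))/W = 22 + 2*W)
(Z(413) - 23690) + 312689 = ((22 + 2*413) - 23690) + 312689 = ((22 + 826) - 23690) + 312689 = (848 - 23690) + 312689 = -22842 + 312689 = 289847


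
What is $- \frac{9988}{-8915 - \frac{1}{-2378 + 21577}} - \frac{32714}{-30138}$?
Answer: $\frac{2844637381465}{1289598133467} \approx 2.2058$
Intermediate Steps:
$- \frac{9988}{-8915 - \frac{1}{-2378 + 21577}} - \frac{32714}{-30138} = - \frac{9988}{-8915 - \frac{1}{19199}} - - \frac{16357}{15069} = - \frac{9988}{-8915 - \frac{1}{19199}} + \frac{16357}{15069} = - \frac{9988}{- \frac{171159086}{19199}} + \frac{16357}{15069} = \left(-9988\right) \left(- \frac{19199}{171159086}\right) + \frac{16357}{15069} = \frac{95879806}{85579543} + \frac{16357}{15069} = \frac{2844637381465}{1289598133467}$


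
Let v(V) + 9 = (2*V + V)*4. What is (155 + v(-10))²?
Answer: 676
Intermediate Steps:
v(V) = -9 + 12*V (v(V) = -9 + (2*V + V)*4 = -9 + (3*V)*4 = -9 + 12*V)
(155 + v(-10))² = (155 + (-9 + 12*(-10)))² = (155 + (-9 - 120))² = (155 - 129)² = 26² = 676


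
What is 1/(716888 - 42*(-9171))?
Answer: 1/1102070 ≈ 9.0738e-7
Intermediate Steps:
1/(716888 - 42*(-9171)) = 1/(716888 + 385182) = 1/1102070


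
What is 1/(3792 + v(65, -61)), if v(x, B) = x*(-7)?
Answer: 1/3337 ≈ 0.00029967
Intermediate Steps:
v(x, B) = -7*x
1/(3792 + v(65, -61)) = 1/(3792 - 7*65) = 1/(3792 - 455) = 1/3337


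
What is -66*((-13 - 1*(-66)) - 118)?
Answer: 4290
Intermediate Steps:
-66*((-13 - 1*(-66)) - 118) = -66*((-13 + 66) - 118) = -66*(53 - 118) = -66*(-65) = 4290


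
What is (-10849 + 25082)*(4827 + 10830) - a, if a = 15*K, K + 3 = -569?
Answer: 222854661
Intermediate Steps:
K = -572 (K = -3 - 569 = -572)
a = -8580 (a = 15*(-572) = -8580)
(-10849 + 25082)*(4827 + 10830) - a = (-10849 + 25082)*(4827 + 10830) - 1*(-8580) = 14233*15657 + 8580 = 222846081 + 8580 = 222854661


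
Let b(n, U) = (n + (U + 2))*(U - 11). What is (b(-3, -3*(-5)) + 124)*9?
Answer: 1620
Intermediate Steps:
b(n, U) = (-11 + U)*(2 + U + n) (b(n, U) = (n + (2 + U))*(-11 + U) = (2 + U + n)*(-11 + U) = (-11 + U)*(2 + U + n))
(b(-3, -3*(-5)) + 124)*9 = ((-22 + (-3*(-5))² - 11*(-3) - (-27)*(-5) - 3*(-5)*(-3)) + 124)*9 = ((-22 + 15² + 33 - 9*15 + 15*(-3)) + 124)*9 = ((-22 + 225 + 33 - 135 - 45) + 124)*9 = (56 + 124)*9 = 180*9 = 1620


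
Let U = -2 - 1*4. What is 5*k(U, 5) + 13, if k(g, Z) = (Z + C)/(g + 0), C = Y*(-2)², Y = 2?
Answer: 13/6 ≈ 2.1667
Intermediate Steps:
C = 8 (C = 2*(-2)² = 2*4 = 8)
U = -6 (U = -2 - 4 = -6)
k(g, Z) = (8 + Z)/g (k(g, Z) = (Z + 8)/(g + 0) = (8 + Z)/g)
5*k(U, 5) + 13 = 5*((8 + 5)/(-6)) + 13 = 5*(-⅙*13) + 13 = 5*(-13/6) + 13 = -65/6 + 13 = 13/6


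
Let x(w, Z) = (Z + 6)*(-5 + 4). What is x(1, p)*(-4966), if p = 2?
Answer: 39728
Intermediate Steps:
x(w, Z) = -6 - Z (x(w, Z) = (6 + Z)*(-1) = -6 - Z)
x(1, p)*(-4966) = (-6 - 1*2)*(-4966) = (-6 - 2)*(-4966) = -8*(-4966) = 39728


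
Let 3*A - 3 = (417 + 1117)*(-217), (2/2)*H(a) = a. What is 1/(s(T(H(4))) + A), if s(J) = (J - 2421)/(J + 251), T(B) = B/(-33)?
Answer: -24837/2756111816 ≈ -9.0116e-6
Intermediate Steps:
H(a) = a
T(B) = -B/33 (T(B) = B*(-1/33) = -B/33)
s(J) = (-2421 + J)/(251 + J)
A = -332875/3 (A = 1 + ((417 + 1117)*(-217))/3 = 1 + (1534*(-217))/3 = 1 + (1/3)*(-332878) = 1 - 332878/3 = -332875/3 ≈ -1.1096e+5)
1/(s(T(H(4))) + A) = 1/((-2421 - 1/33*4)/(251 - 1/33*4) - 332875/3) = 1/((-2421 - 4/33)/(251 - 4/33) - 332875/3) = 1/(-79897/33/(8279/33) - 332875/3) = 1/((33/8279)*(-79897/33) - 332875/3) = 1/(-79897/8279 - 332875/3) = 1/(-2756111816/24837) = -24837/2756111816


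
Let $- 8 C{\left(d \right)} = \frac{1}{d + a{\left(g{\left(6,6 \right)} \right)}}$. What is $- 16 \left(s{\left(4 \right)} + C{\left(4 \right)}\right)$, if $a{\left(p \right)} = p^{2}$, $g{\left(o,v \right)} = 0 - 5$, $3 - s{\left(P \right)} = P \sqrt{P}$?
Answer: $\frac{2322}{29} \approx 80.069$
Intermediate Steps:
$s{\left(P \right)} = 3 - P^{\frac{3}{2}}$ ($s{\left(P \right)} = 3 - P \sqrt{P} = 3 - P^{\frac{3}{2}}$)
$g{\left(o,v \right)} = -5$ ($g{\left(o,v \right)} = 0 - 5 = -5$)
$C{\left(d \right)} = - \frac{1}{8 \left(25 + d\right)}$ ($C{\left(d \right)} = - \frac{1}{8 \left(d + \left(-5\right)^{2}\right)} = - \frac{1}{8 \left(d + 25\right)} = - \frac{1}{8 \left(25 + d\right)}$)
$- 16 \left(s{\left(4 \right)} + C{\left(4 \right)}\right) = - 16 \left(\left(3 - 4^{\frac{3}{2}}\right) - \frac{1}{200 + 8 \cdot 4}\right) = - 16 \left(\left(3 - 8\right) - \frac{1}{200 + 32}\right) = - 16 \left(\left(3 - 8\right) - \frac{1}{232}\right) = - 16 \left(-5 - \frac{1}{232}\right) = \left(-16\right) \left(- \frac{1161}{232}\right) = \frac{2322}{29}$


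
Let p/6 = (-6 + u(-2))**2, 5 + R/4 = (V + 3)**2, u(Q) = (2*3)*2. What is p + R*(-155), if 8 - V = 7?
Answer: -6604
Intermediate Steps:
V = 1 (V = 8 - 1*7 = 8 - 7 = 1)
u(Q) = 12 (u(Q) = 6*2 = 12)
R = 44 (R = -20 + 4*(1 + 3)**2 = -20 + 4*4**2 = -20 + 4*16 = -20 + 64 = 44)
p = 216 (p = 6*(-6 + 12)**2 = 6*6**2 = 6*36 = 216)
p + R*(-155) = 216 + 44*(-155) = 216 - 6820 = -6604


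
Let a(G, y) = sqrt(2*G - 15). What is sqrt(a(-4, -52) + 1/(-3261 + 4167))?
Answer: sqrt(906 + 820836*I*sqrt(23))/906 ≈ 1.5487 + 1.5483*I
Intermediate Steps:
a(G, y) = sqrt(-15 + 2*G)
sqrt(a(-4, -52) + 1/(-3261 + 4167)) = sqrt(sqrt(-15 + 2*(-4)) + 1/(-3261 + 4167)) = sqrt(sqrt(-15 - 8) + 1/906) = sqrt(sqrt(-23) + 1/906) = sqrt(I*sqrt(23) + 1/906) = sqrt(1/906 + I*sqrt(23))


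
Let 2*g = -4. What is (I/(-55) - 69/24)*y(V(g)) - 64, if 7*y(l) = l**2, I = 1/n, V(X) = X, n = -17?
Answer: -122751/1870 ≈ -65.642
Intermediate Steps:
g = -2 (g = (1/2)*(-4) = -2)
I = -1/17 (I = 1/(-17) = -1/17 ≈ -0.058824)
y(l) = l**2/7
(I/(-55) - 69/24)*y(V(g)) - 64 = (-1/17/(-55) - 69/24)*((1/7)*(-2)**2) - 64 = (-1/17*(-1/55) - 69*1/24)*((1/7)*4) - 64 = (1/935 - 23/8)*(4/7) - 64 = -21497/7480*4/7 - 64 = -3071/1870 - 64 = -122751/1870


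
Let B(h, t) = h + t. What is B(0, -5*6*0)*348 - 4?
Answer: -4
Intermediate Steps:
B(0, -5*6*0)*348 - 4 = (0 - 5*6*0)*348 - 4 = (0 - 30*0)*348 - 4 = (0 + 0)*348 - 4 = 0*348 - 4 = 0 - 4 = -4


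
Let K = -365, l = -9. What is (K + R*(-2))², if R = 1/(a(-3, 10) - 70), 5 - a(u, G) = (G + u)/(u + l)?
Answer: 79592258641/597529 ≈ 1.3320e+5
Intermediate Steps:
a(u, G) = 5 - (G + u)/(-9 + u) (a(u, G) = 5 - (G + u)/(u - 9) = 5 - (G + u)/(-9 + u))
R = -12/773 (R = 1/((-45 - 1*10 + 4*(-3))/(-9 - 3) - 70) = 1/((-45 - 10 - 12)/(-12) - 70) = 1/(-1/12*(-67) - 70) = 1/(67/12 - 70) = 1/(-773/12) = -12/773 ≈ -0.015524)
(K + R*(-2))² = (-365 - 12/773*(-2))² = (-365 + 24/773)² = (-282121/773)² = 79592258641/597529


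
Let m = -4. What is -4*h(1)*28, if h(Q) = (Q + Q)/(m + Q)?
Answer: 224/3 ≈ 74.667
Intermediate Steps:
h(Q) = 2*Q/(-4 + Q) (h(Q) = (Q + Q)/(-4 + Q) = (2*Q)/(-4 + Q) = 2*Q/(-4 + Q))
-4*h(1)*28 = -8/(-4 + 1)*28 = -8/(-3)*28 = -8*(-1)/3*28 = -4*(-2/3)*28 = (8/3)*28 = 224/3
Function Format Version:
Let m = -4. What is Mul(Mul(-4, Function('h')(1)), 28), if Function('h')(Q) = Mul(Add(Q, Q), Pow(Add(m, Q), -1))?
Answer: Rational(224, 3) ≈ 74.667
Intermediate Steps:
Function('h')(Q) = Mul(2, Q, Pow(Add(-4, Q), -1)) (Function('h')(Q) = Mul(Add(Q, Q), Pow(Add(-4, Q), -1)) = Mul(Mul(2, Q), Pow(Add(-4, Q), -1)) = Mul(2, Q, Pow(Add(-4, Q), -1)))
Mul(Mul(-4, Function('h')(1)), 28) = Mul(Mul(-4, Mul(2, 1, Pow(Add(-4, 1), -1))), 28) = Mul(Mul(-4, Mul(2, 1, Pow(-3, -1))), 28) = Mul(Mul(-4, Mul(2, 1, Rational(-1, 3))), 28) = Mul(Mul(-4, Rational(-2, 3)), 28) = Mul(Rational(8, 3), 28) = Rational(224, 3)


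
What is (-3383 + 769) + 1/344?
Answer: -899215/344 ≈ -2614.0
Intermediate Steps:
(-3383 + 769) + 1/344 = -2614 + 1/344 = -899215/344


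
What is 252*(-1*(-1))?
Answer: 252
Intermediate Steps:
252*(-1*(-1)) = 252*1 = 252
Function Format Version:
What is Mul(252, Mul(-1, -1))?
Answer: 252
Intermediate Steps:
Mul(252, Mul(-1, -1)) = Mul(252, 1) = 252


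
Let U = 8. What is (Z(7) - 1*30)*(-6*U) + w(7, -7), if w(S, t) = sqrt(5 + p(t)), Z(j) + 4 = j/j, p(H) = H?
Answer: 1584 + I*sqrt(2) ≈ 1584.0 + 1.4142*I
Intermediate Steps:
Z(j) = -3 (Z(j) = -4 + j/j = -4 + 1 = -3)
w(S, t) = sqrt(5 + t)
(Z(7) - 1*30)*(-6*U) + w(7, -7) = (-3 - 1*30)*(-6*8) + sqrt(5 - 7) = (-3 - 30)*(-48) + sqrt(-2) = -33*(-48) + I*sqrt(2) = 1584 + I*sqrt(2)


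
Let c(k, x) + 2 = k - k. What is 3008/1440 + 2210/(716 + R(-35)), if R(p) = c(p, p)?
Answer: 1633/315 ≈ 5.1841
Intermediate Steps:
c(k, x) = -2 (c(k, x) = -2 + (k - k) = -2 + 0 = -2)
R(p) = -2
3008/1440 + 2210/(716 + R(-35)) = 3008/1440 + 2210/(716 - 2) = 3008*(1/1440) + 2210/714 = 94/45 + 2210*(1/714) = 94/45 + 65/21 = 1633/315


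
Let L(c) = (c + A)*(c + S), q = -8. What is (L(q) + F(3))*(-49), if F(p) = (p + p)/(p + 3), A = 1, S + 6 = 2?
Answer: -4165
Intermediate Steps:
S = -4 (S = -6 + 2 = -4)
L(c) = (1 + c)*(-4 + c) (L(c) = (c + 1)*(c - 4) = (1 + c)*(-4 + c))
F(p) = 2*p/(3 + p) (F(p) = (2*p)/(3 + p) = 2*p/(3 + p))
(L(q) + F(3))*(-49) = ((-4 + (-8)**2 - 3*(-8)) + 2*3/(3 + 3))*(-49) = ((-4 + 64 + 24) + 2*3/6)*(-49) = (84 + 2*3*(1/6))*(-49) = (84 + 1)*(-49) = 85*(-49) = -4165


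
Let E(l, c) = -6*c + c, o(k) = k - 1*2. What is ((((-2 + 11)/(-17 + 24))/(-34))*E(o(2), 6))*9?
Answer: 1215/119 ≈ 10.210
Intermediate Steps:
o(k) = -2 + k (o(k) = k - 2 = -2 + k)
E(l, c) = -5*c
((((-2 + 11)/(-17 + 24))/(-34))*E(o(2), 6))*9 = ((((-2 + 11)/(-17 + 24))/(-34))*(-5*6))*9 = (((9/7)*(-1/34))*(-30))*9 = -9/238*(-30)*9 = (135/119)*9 = 1215/119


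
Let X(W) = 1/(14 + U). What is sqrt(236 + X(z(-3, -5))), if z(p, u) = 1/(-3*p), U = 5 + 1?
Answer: sqrt(23605)/10 ≈ 15.364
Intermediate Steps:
U = 6
z(p, u) = -1/(3*p)
X(W) = 1/20 (X(W) = 1/(14 + 6) = 1/20)
sqrt(236 + X(z(-3, -5))) = sqrt(236 + 1/20) = sqrt(4721/20) = sqrt(23605)/10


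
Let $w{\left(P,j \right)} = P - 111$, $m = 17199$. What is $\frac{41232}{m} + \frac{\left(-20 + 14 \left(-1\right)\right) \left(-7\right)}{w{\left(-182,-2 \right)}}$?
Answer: $\frac{2662538}{1679769} \approx 1.5851$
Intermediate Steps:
$w{\left(P,j \right)} = -111 + P$ ($w{\left(P,j \right)} = P - 111 = -111 + P$)
$\frac{41232}{m} + \frac{\left(-20 + 14 \left(-1\right)\right) \left(-7\right)}{w{\left(-182,-2 \right)}} = \frac{41232}{17199} + \frac{\left(-20 + 14 \left(-1\right)\right) \left(-7\right)}{-111 - 182} = 41232 \cdot \frac{1}{17199} + \frac{\left(-20 - 14\right) \left(-7\right)}{-293} = \frac{13744}{5733} + \left(-34\right) \left(-7\right) \left(- \frac{1}{293}\right) = \frac{13744}{5733} + 238 \left(- \frac{1}{293}\right) = \frac{13744}{5733} - \frac{238}{293} = \frac{2662538}{1679769}$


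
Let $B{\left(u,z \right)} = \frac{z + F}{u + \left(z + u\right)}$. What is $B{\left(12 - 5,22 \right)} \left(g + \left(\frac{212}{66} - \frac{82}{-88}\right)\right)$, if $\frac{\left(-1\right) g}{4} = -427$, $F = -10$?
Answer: $\frac{226003}{396} \approx 570.71$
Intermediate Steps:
$g = 1708$ ($g = \left(-4\right) \left(-427\right) = 1708$)
$B{\left(u,z \right)} = \frac{-10 + z}{z + 2 u}$ ($B{\left(u,z \right)} = \frac{z - 10}{u + \left(z + u\right)} = \frac{-10 + z}{u + \left(u + z\right)} = \frac{-10 + z}{z + 2 u}$)
$B{\left(12 - 5,22 \right)} \left(g + \left(\frac{212}{66} - \frac{82}{-88}\right)\right) = \frac{-10 + 22}{22 + 2 \left(12 - 5\right)} \left(1708 + \left(\frac{212}{66} - \frac{82}{-88}\right)\right) = \frac{1}{22 + 2 \left(12 - 5\right)} 12 \left(1708 + \left(212 \cdot \frac{1}{66} - - \frac{41}{44}\right)\right) = \frac{1}{22 + 2 \cdot 7} \cdot 12 \left(1708 + \left(\frac{106}{33} + \frac{41}{44}\right)\right) = \frac{1}{22 + 14} \cdot 12 \left(1708 + \frac{547}{132}\right) = \frac{1}{36} \cdot 12 \cdot \frac{226003}{132} = \frac{1}{3} \cdot \frac{226003}{132} = \frac{226003}{396}$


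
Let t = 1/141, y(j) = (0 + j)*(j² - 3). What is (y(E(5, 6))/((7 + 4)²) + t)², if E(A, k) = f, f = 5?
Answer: 2019241/2405601 ≈ 0.83939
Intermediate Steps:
E(A, k) = 5
y(j) = j*(-3 + j²)
t = 1/141 ≈ 0.0070922
(y(E(5, 6))/((7 + 4)²) + t)² = ((5*(-3 + 5²))/((7 + 4)²) + 1/141)² = ((5*(-3 + 25))/(11²) + 1/141)² = ((5*22)/121 + 1/141)² = (110*(1/121) + 1/141)² = (10/11 + 1/141)² = (1421/1551)² = 2019241/2405601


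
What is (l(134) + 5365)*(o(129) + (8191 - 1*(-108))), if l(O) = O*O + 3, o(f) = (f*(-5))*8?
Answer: 73214036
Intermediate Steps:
o(f) = -40*f (o(f) = -5*f*8 = -40*f)
l(O) = 3 + O² (l(O) = O² + 3 = 3 + O²)
(l(134) + 5365)*(o(129) + (8191 - 1*(-108))) = ((3 + 134²) + 5365)*(-40*129 + (8191 - 1*(-108))) = ((3 + 17956) + 5365)*(-5160 + (8191 + 108)) = (17959 + 5365)*(-5160 + 8299) = 23324*3139 = 73214036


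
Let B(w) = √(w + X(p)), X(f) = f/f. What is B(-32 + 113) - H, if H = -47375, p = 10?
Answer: 47375 + √82 ≈ 47384.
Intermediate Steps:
X(f) = 1
B(w) = √(1 + w) (B(w) = √(w + 1) = √(1 + w))
B(-32 + 113) - H = √(1 + (-32 + 113)) - 1*(-47375) = √(1 + 81) + 47375 = √82 + 47375 = 47375 + √82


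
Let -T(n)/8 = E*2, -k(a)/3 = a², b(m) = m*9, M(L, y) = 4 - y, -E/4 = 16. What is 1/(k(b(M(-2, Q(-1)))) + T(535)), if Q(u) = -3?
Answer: -1/10883 ≈ -9.1886e-5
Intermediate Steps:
E = -64 (E = -4*16 = -64)
b(m) = 9*m
k(a) = -3*a²
T(n) = 1024 (T(n) = -(-512)*2 = -8*(-128) = 1024)
1/(k(b(M(-2, Q(-1)))) + T(535)) = 1/(-3*81*(4 - 1*(-3))² + 1024) = 1/(-3*81*(4 + 3)² + 1024) = 1/(-3*(9*7)² + 1024) = 1/(-3*63² + 1024) = 1/(-3*3969 + 1024) = 1/(-11907 + 1024) = 1/(-10883) = -1/10883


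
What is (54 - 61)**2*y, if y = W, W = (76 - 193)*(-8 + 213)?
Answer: -1175265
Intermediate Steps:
W = -23985 (W = -117*205 = -23985)
y = -23985
(54 - 61)**2*y = (54 - 61)**2*(-23985) = (-7)**2*(-23985) = 49*(-23985) = -1175265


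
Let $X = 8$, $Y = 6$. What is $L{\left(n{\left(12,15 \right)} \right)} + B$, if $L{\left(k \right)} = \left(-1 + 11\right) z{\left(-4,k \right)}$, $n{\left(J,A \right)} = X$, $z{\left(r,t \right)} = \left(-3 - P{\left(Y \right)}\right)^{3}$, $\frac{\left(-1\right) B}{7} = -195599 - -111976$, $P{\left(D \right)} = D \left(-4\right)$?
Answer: $677971$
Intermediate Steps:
$P{\left(D \right)} = - 4 D$
$B = 585361$ ($B = - 7 \left(-195599 - -111976\right) = - 7 \left(-195599 + 111976\right) = \left(-7\right) \left(-83623\right) = 585361$)
$z{\left(r,t \right)} = 9261$ ($z{\left(r,t \right)} = \left(-3 - \left(-4\right) 6\right)^{3} = \left(-3 - -24\right)^{3} = \left(-3 + 24\right)^{3} = 21^{3} = 9261$)
$n{\left(J,A \right)} = 8$
$L{\left(k \right)} = 92610$ ($L{\left(k \right)} = \left(-1 + 11\right) 9261 = 10 \cdot 9261 = 92610$)
$L{\left(n{\left(12,15 \right)} \right)} + B = 92610 + 585361 = 677971$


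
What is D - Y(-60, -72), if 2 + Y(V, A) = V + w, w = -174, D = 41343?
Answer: 41579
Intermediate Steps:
Y(V, A) = -176 + V (Y(V, A) = -2 + (V - 174) = -2 + (-174 + V) = -176 + V)
D - Y(-60, -72) = 41343 - (-176 - 60) = 41343 - 1*(-236) = 41343 + 236 = 41579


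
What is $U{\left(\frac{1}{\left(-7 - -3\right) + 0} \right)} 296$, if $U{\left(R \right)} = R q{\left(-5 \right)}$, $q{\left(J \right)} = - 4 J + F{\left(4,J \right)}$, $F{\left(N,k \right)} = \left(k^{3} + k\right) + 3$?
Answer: $7918$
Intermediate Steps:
$F{\left(N,k \right)} = 3 + k + k^{3}$ ($F{\left(N,k \right)} = \left(k + k^{3}\right) + 3 = 3 + k + k^{3}$)
$q{\left(J \right)} = 3 + J^{3} - 3 J$ ($q{\left(J \right)} = - 4 J + \left(3 + J + J^{3}\right) = 3 + J^{3} - 3 J$)
$U{\left(R \right)} = - 107 R$ ($U{\left(R \right)} = R \left(3 + \left(-5\right)^{3} - -15\right) = R \left(3 - 125 + 15\right) = R \left(-107\right) = - 107 R$)
$U{\left(\frac{1}{\left(-7 - -3\right) + 0} \right)} 296 = - \frac{107}{\left(-7 - -3\right) + 0} \cdot 296 = - \frac{107}{\left(-7 + 3\right) + 0} \cdot 296 = - \frac{107}{-4 + 0} \cdot 296 = - \frac{107}{-4} \cdot 296 = \left(-107\right) \left(- \frac{1}{4}\right) 296 = \frac{107}{4} \cdot 296 = 7918$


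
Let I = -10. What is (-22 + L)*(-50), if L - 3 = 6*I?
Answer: 3950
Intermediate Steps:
L = -57 (L = 3 + 6*(-10) = 3 - 60 = -57)
(-22 + L)*(-50) = (-22 - 57)*(-50) = -79*(-50) = 3950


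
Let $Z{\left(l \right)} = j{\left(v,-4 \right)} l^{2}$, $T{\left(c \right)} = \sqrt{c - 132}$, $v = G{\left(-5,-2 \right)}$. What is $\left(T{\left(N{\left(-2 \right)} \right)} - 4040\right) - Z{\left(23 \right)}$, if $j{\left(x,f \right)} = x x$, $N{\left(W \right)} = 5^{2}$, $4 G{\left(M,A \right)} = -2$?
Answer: $- \frac{16689}{4} + i \sqrt{107} \approx -4172.3 + 10.344 i$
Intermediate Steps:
$G{\left(M,A \right)} = - \frac{1}{2}$ ($G{\left(M,A \right)} = \frac{1}{4} \left(-2\right) = - \frac{1}{2}$)
$v = - \frac{1}{2} \approx -0.5$
$N{\left(W \right)} = 25$
$j{\left(x,f \right)} = x^{2}$
$T{\left(c \right)} = \sqrt{-132 + c}$
$Z{\left(l \right)} = \frac{l^{2}}{4}$ ($Z{\left(l \right)} = \left(- \frac{1}{2}\right)^{2} l^{2} = \frac{l^{2}}{4}$)
$\left(T{\left(N{\left(-2 \right)} \right)} - 4040\right) - Z{\left(23 \right)} = \left(\sqrt{-132 + 25} - 4040\right) - \frac{23^{2}}{4} = \left(\sqrt{-107} - 4040\right) - \frac{1}{4} \cdot 529 = \left(i \sqrt{107} - 4040\right) - \frac{529}{4} = \left(-4040 + i \sqrt{107}\right) - \frac{529}{4} = - \frac{16689}{4} + i \sqrt{107}$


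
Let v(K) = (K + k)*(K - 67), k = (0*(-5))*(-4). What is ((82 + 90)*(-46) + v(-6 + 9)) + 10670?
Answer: 2566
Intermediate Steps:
k = 0 (k = 0*(-4) = 0)
v(K) = K*(-67 + K) (v(K) = (K + 0)*(K - 67) = K*(-67 + K))
((82 + 90)*(-46) + v(-6 + 9)) + 10670 = ((82 + 90)*(-46) + (-6 + 9)*(-67 + (-6 + 9))) + 10670 = (172*(-46) + 3*(-67 + 3)) + 10670 = (-7912 + 3*(-64)) + 10670 = (-7912 - 192) + 10670 = -8104 + 10670 = 2566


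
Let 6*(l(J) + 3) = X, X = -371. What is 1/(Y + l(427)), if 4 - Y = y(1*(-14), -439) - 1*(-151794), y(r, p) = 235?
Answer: -6/912539 ≈ -6.5751e-6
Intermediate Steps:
Y = -152025 (Y = 4 - (235 - 1*(-151794)) = 4 - (235 + 151794) = 4 - 1*152029 = 4 - 152029 = -152025)
l(J) = -389/6 (l(J) = -3 + (⅙)*(-371) = -3 - 371/6 = -389/6)
1/(Y + l(427)) = 1/(-152025 - 389/6) = 1/(-912539/6) = -6/912539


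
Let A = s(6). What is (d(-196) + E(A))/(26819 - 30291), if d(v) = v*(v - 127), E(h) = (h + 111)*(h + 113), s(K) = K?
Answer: -11033/496 ≈ -22.244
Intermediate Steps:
A = 6
E(h) = (111 + h)*(113 + h)
d(v) = v*(-127 + v)
(d(-196) + E(A))/(26819 - 30291) = (-196*(-127 - 196) + (12543 + 6² + 224*6))/(26819 - 30291) = (-196*(-323) + (12543 + 36 + 1344))/(-3472) = (63308 + 13923)*(-1/3472) = 77231*(-1/3472) = -11033/496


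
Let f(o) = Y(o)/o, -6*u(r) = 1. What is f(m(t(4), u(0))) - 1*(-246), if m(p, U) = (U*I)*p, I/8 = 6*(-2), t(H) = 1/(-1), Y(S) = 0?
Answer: 246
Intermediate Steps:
u(r) = -⅙ (u(r) = -⅙*1 = -⅙)
t(H) = -1 (t(H) = 1*(-1) = -1)
I = -96 (I = 8*(6*(-2)) = 8*(-12) = -96)
m(p, U) = -96*U*p (m(p, U) = (U*(-96))*p = (-96*U)*p = -96*U*p)
f(o) = 0 (f(o) = 0/o = 0)
f(m(t(4), u(0))) - 1*(-246) = 0 - 1*(-246) = 0 + 246 = 246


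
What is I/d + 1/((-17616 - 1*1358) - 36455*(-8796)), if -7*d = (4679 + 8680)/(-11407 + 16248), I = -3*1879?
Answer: 31044321110231185/2171075664252 ≈ 14299.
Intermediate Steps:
I = -5637
d = -13359/33887 (d = -(4679 + 8680)/(7*(-11407 + 16248)) = -13359/(7*4841) = -⅐*13359/4841 = -13359/33887 ≈ -0.39422)
I/d + 1/((-17616 - 1*1358) - 36455*(-8796)) = -5637/(-13359/33887) + 1/((-17616 - 1*1358) - 36455*(-8796)) = -5637*(-33887/13359) - 1/8796/((-17616 - 1358) - 36455) = 63673673/4453 - 1/8796/(-18974 - 36455) = 63673673/4453 - 1/8796/(-55429) = 63673673/4453 - 1/55429*(-1/8796) = 63673673/4453 + 1/487553484 = 31044321110231185/2171075664252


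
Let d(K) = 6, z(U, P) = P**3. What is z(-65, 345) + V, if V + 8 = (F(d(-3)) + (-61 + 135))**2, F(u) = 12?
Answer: 41071013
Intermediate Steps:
V = 7388 (V = -8 + (12 + (-61 + 135))**2 = -8 + (12 + 74)**2 = -8 + 86**2 = -8 + 7396 = 7388)
z(-65, 345) + V = 345**3 + 7388 = 41063625 + 7388 = 41071013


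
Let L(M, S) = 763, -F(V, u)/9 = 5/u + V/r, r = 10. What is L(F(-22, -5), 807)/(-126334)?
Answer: -763/126334 ≈ -0.0060395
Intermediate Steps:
F(V, u) = -45/u - 9*V/10 (F(V, u) = -9*(5/u + V/10) = -45/u - 9*V/10)
L(F(-22, -5), 807)/(-126334) = 763/(-126334) = 763*(-1/126334) = -763/126334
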